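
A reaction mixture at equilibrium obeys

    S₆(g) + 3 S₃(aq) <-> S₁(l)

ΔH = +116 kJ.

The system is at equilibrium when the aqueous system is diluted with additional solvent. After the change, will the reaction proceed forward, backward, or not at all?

Dilution lowers every aqueous concentration by the same factor. Δn_aq = 0 − 3 = -3, so the system shifts toward the side with more dissolved moles — to the left.

left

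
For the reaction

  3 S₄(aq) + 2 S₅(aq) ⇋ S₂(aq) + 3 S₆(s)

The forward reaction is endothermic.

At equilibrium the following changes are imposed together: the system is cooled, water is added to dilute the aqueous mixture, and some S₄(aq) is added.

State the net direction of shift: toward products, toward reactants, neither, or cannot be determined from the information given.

The forward reaction is endothermic. Lowering T favours the exothermic direction — shift to the left.
Dilution lowers every aqueous concentration by the same factor. Δn_aq = 1 − 5 = -4, so the system shifts toward the side with more dissolved moles — to the left.
Adding S₄ (aq), a reactant, drives the reaction to the right.
The individual effects push in opposite directions; without quantitative information the net direction cannot be determined.

cannot be determined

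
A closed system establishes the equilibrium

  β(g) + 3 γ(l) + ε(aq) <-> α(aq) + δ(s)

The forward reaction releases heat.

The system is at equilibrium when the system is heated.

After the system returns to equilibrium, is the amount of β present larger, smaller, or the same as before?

increases

The forward reaction is exothermic. Raising T favours the endothermic direction — shift to the left.
The net shift is to the left. β is a reactant, so its amount increases.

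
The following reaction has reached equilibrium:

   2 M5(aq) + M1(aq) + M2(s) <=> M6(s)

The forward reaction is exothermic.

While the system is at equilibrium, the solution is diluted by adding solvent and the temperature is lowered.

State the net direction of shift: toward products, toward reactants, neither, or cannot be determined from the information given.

cannot be determined

Dilution lowers every aqueous concentration by the same factor. Δn_aq = 0 − 3 = -3, so the system shifts toward the side with more dissolved moles — to the left.
The forward reaction is exothermic. Lowering T favours the exothermic direction — shift to the right.
The individual effects push in opposite directions; without quantitative information the net direction cannot be determined.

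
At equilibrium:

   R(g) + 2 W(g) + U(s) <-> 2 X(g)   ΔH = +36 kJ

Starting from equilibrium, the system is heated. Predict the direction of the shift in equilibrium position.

right

The forward reaction is endothermic. Raising T favours the endothermic direction — shift to the right.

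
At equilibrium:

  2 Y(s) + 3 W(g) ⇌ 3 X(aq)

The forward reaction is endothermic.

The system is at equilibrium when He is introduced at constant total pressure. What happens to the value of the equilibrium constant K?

The equilibrium constant depends only on temperature. This perturbation may move the position of equilibrium, but since T is unchanged, K itself is unchanged.

unchanged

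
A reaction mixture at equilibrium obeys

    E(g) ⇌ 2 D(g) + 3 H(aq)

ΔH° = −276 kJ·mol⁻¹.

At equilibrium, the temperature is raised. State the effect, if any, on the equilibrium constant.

decreases

K depends on temperature via the van 't Hoff relation. The forward reaction is exothermic, so raising T decreases K.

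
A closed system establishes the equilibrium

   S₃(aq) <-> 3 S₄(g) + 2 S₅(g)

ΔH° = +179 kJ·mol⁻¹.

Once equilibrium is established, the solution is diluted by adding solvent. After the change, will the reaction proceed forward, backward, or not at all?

Dilution lowers every aqueous concentration by the same factor. Δn_aq = 0 − 1 = -1, so the system shifts toward the side with more dissolved moles — to the left.

left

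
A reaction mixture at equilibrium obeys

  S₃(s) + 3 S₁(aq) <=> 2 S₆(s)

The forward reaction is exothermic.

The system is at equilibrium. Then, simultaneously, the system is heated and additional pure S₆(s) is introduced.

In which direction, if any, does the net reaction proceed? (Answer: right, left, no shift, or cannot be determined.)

The forward reaction is exothermic. Raising T favours the endothermic direction — shift to the left.
S₆ is a pure solid; its activity is 1 regardless of amount, so Q is unaffected — no shift from this change.
Only the nonzero effect(s) matter; the net shift is to the left.

left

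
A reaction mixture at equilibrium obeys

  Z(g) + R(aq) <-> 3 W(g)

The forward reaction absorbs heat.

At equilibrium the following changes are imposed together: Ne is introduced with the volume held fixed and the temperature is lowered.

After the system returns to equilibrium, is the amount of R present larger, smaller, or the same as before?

increases

At constant volume, adding an inert gas leaves every reacting species' partial pressure unchanged, so Q is unchanged — no shift from this change.
The forward reaction is endothermic. Lowering T favours the exothermic direction — shift to the left.
The net shift is to the left. R is a reactant, so its amount increases.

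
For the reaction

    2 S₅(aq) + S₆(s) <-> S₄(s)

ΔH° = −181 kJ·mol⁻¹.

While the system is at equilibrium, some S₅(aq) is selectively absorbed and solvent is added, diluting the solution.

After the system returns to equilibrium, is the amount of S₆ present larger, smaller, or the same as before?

Removing S₅ (aq), a reactant, drives the reaction to the left.
Dilution lowers every aqueous concentration by the same factor. Δn_aq = 0 − 2 = -2, so the system shifts toward the side with more dissolved moles — to the left.
The net shift is to the left. S₆ is a reactant, so its amount increases.

increases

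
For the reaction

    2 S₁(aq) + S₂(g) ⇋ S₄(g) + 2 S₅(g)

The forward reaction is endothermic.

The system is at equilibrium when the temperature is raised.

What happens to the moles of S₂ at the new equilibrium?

decreases

The forward reaction is endothermic. Raising T favours the endothermic direction — shift to the right.
The net shift is to the right. S₂ is a reactant, so its amount decreases.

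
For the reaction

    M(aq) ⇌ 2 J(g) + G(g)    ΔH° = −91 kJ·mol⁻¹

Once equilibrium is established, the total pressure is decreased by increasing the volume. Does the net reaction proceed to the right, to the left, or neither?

Gas moles: reactants 0, products 3 (Δn_gas = +3). Expansion shifts the system toward the side with more moles of gas — to the right.

right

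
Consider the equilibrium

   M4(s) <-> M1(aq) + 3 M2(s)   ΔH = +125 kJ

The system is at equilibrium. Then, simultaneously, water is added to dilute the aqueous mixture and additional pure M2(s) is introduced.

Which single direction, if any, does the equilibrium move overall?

Dilution lowers every aqueous concentration by the same factor. Δn_aq = 1 − 0 = +1, so the system shifts toward the side with more dissolved moles — to the right.
M2 is a pure solid; its activity is 1 regardless of amount, so Q is unaffected — no shift from this change.
Only the nonzero effect(s) matter; the net shift is to the right.

right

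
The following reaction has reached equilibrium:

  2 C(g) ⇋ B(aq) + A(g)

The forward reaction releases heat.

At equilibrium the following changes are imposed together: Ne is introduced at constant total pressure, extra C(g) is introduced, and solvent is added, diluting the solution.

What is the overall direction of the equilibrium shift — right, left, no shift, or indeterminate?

Adding inert gas at constant total pressure expands the volume and lowers every reacting partial pressure. With Δn_gas = 1 − 2 = -1, Q moves away from K toward the side with fewer gas moles, so the system shifts toward the side with more gas moles — to the left.
Adding C (g), a reactant, drives the reaction to the right.
Dilution lowers every aqueous concentration by the same factor. Δn_aq = 1 − 0 = +1, so the system shifts toward the side with more dissolved moles — to the right.
The individual effects push in opposite directions; without quantitative information the net direction cannot be determined.

cannot be determined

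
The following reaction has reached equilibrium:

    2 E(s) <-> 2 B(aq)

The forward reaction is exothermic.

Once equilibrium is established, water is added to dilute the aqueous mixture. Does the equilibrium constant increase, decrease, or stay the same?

The equilibrium constant depends only on temperature. This perturbation may move the position of equilibrium, but since T is unchanged, K itself is unchanged.

unchanged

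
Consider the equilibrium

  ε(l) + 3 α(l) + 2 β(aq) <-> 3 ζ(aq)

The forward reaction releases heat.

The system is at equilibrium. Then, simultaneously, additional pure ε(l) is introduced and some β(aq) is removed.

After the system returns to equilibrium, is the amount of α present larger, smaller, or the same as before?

ε is a pure liquid; its activity is 1 regardless of amount, so Q is unaffected — no shift from this change.
Removing β (aq), a reactant, drives the reaction to the left.
The net shift is to the left. α is a reactant, so its amount increases.

increases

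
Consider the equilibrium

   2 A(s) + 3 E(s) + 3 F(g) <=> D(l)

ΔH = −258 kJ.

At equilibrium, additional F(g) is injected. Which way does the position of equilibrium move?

Adding F (g), a reactant, drives the reaction to the right.

right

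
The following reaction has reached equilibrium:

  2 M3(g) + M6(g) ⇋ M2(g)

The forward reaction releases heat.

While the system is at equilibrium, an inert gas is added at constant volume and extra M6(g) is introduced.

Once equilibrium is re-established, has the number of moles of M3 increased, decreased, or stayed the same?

At constant volume, adding an inert gas leaves every reacting species' partial pressure unchanged, so Q is unchanged — no shift from this change.
Adding M6 (g), a reactant, drives the reaction to the right.
The net shift is to the right. M3 is a reactant, so its amount decreases.

decreases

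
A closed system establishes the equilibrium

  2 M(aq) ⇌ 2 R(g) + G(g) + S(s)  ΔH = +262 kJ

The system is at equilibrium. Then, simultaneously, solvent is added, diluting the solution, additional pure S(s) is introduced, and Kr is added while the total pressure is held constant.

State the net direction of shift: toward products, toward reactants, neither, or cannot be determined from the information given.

Dilution lowers every aqueous concentration by the same factor. Δn_aq = 0 − 2 = -2, so the system shifts toward the side with more dissolved moles — to the left.
S is a pure solid; its activity is 1 regardless of amount, so Q is unaffected — no shift from this change.
Adding inert gas at constant total pressure expands the volume and lowers every reacting partial pressure. With Δn_gas = 3 − 0 = +3, Q moves away from K toward the side with fewer gas moles, so the system shifts toward the side with more gas moles — to the right.
The individual effects push in opposite directions; without quantitative information the net direction cannot be determined.

cannot be determined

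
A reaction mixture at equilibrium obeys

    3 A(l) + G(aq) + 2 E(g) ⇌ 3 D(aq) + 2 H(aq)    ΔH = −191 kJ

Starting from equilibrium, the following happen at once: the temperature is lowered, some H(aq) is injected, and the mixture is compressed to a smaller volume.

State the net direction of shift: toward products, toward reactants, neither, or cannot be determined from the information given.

cannot be determined

The forward reaction is exothermic. Lowering T favours the exothermic direction — shift to the right.
Adding H (aq), a product, drives the reaction to the left.
Gas moles: reactants 2, products 0 (Δn_gas = -2). Compression shifts the system toward the side with fewer moles of gas — to the right.
The individual effects push in opposite directions; without quantitative information the net direction cannot be determined.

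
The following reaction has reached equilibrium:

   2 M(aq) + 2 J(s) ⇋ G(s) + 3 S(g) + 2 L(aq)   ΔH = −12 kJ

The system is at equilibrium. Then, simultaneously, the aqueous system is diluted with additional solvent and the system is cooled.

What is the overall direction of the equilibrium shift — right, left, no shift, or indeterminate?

Dilution scales every aqueous concentration by the same factor. Δn_aq = 2 − 2 = 0, so Q is unchanged — no shift.
The forward reaction is exothermic. Lowering T favours the exothermic direction — shift to the right.
Only the nonzero effect(s) matter; the net shift is to the right.

right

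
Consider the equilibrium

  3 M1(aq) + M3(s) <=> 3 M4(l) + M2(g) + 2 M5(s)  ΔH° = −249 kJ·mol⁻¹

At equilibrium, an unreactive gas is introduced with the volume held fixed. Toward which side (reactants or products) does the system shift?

At constant volume, adding an inert gas leaves every reacting species' partial pressure unchanged, so Q is unchanged — no shift from this change.

no shift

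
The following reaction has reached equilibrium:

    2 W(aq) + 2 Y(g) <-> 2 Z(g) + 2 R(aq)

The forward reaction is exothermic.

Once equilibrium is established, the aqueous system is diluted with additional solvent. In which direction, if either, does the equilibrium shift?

Dilution scales every aqueous concentration by the same factor. Δn_aq = 2 − 2 = 0, so Q is unchanged — no shift.

no shift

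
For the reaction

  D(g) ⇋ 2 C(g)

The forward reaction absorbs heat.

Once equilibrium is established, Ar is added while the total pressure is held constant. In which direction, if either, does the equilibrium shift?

Adding inert gas at constant total pressure expands the volume and lowers every reacting partial pressure. With Δn_gas = 2 − 1 = +1, Q moves away from K toward the side with fewer gas moles, so the system shifts toward the side with more gas moles — to the right.

right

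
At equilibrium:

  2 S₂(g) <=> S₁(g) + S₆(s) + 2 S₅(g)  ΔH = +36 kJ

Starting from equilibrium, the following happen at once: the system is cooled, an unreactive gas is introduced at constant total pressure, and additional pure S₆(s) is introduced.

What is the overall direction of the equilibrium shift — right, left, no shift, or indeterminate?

cannot be determined

The forward reaction is endothermic. Lowering T favours the exothermic direction — shift to the left.
Adding inert gas at constant total pressure expands the volume and lowers every reacting partial pressure. With Δn_gas = 3 − 2 = +1, Q moves away from K toward the side with fewer gas moles, so the system shifts toward the side with more gas moles — to the right.
S₆ is a pure solid; its activity is 1 regardless of amount, so Q is unaffected — no shift from this change.
The individual effects push in opposite directions; without quantitative information the net direction cannot be determined.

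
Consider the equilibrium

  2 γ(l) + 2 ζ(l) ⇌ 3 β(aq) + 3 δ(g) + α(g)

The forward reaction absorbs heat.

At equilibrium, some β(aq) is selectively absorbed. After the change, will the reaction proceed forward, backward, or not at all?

Removing β (aq), a product, drives the reaction to the right.

right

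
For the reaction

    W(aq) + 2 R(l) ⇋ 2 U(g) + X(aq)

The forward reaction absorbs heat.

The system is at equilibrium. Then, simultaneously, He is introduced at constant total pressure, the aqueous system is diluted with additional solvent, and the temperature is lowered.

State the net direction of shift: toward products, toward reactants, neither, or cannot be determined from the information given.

cannot be determined

Adding inert gas at constant total pressure expands the volume and lowers every reacting partial pressure. With Δn_gas = 2 − 0 = +2, Q moves away from K toward the side with fewer gas moles, so the system shifts toward the side with more gas moles — to the right.
Dilution scales every aqueous concentration by the same factor. Δn_aq = 1 − 1 = 0, so Q is unchanged — no shift.
The forward reaction is endothermic. Lowering T favours the exothermic direction — shift to the left.
The individual effects push in opposite directions; without quantitative information the net direction cannot be determined.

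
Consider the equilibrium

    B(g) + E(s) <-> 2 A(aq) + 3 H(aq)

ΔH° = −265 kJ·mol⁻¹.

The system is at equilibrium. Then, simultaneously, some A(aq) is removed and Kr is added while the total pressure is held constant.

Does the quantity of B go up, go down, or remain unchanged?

cannot be determined

Removing A (aq), a product, drives the reaction to the right.
Adding inert gas at constant total pressure expands the volume and lowers every reacting partial pressure. With Δn_gas = 0 − 1 = -1, Q moves away from K toward the side with fewer gas moles, so the system shifts toward the side with more gas moles — to the left.
The two effects oppose each other, so the net shift — and hence the change in B — cannot be determined from the given information.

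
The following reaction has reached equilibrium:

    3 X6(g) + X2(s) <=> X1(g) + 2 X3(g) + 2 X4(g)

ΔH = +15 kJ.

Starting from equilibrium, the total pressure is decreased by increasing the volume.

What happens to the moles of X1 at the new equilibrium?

increases

Gas moles: reactants 3, products 5 (Δn_gas = +2). Expansion shifts the system toward the side with more moles of gas — to the right.
The net shift is to the right. X1 is a product, so its amount increases.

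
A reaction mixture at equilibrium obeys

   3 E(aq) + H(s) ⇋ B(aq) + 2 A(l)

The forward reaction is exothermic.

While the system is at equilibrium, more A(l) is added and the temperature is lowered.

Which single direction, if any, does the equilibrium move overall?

A is a pure liquid; its activity is 1 regardless of amount, so Q is unaffected — no shift from this change.
The forward reaction is exothermic. Lowering T favours the exothermic direction — shift to the right.
Only the nonzero effect(s) matter; the net shift is to the right.

right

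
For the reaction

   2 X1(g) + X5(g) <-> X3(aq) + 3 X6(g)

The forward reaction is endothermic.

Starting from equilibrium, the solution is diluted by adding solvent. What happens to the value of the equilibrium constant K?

The equilibrium constant depends only on temperature. This perturbation may move the position of equilibrium, but since T is unchanged, K itself is unchanged.

unchanged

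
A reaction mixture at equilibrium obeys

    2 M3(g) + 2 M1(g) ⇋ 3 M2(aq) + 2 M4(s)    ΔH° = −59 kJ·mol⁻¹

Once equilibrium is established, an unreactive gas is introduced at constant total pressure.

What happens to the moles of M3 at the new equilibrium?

increases

Adding inert gas at constant total pressure expands the volume and lowers every reacting partial pressure. With Δn_gas = 0 − 4 = -4, Q moves away from K toward the side with fewer gas moles, so the system shifts toward the side with more gas moles — to the left.
The net shift is to the left. M3 is a reactant, so its amount increases.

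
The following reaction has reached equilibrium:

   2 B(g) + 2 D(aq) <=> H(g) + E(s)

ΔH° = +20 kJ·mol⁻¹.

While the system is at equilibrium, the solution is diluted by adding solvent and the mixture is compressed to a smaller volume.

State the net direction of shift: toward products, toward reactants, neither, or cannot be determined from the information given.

Dilution lowers every aqueous concentration by the same factor. Δn_aq = 0 − 2 = -2, so the system shifts toward the side with more dissolved moles — to the left.
Gas moles: reactants 2, products 1 (Δn_gas = -1). Compression shifts the system toward the side with fewer moles of gas — to the right.
The individual effects push in opposite directions; without quantitative information the net direction cannot be determined.

cannot be determined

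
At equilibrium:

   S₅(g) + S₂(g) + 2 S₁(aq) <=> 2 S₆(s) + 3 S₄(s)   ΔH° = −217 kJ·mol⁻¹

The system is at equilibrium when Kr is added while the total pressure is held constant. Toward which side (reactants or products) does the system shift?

Adding inert gas at constant total pressure expands the volume and lowers every reacting partial pressure. With Δn_gas = 0 − 2 = -2, Q moves away from K toward the side with fewer gas moles, so the system shifts toward the side with more gas moles — to the left.

left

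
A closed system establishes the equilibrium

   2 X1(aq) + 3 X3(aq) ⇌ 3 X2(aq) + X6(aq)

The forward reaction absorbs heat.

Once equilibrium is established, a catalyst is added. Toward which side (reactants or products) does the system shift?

no shift

A catalyst speeds both forward and reverse rates equally; it changes neither Q nor K — no shift from this change.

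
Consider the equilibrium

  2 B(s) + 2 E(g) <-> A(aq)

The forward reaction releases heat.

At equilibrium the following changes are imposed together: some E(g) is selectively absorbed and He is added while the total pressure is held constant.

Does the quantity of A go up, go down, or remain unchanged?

decreases

Removing E (g), a reactant, drives the reaction to the left.
Adding inert gas at constant total pressure expands the volume and lowers every reacting partial pressure. With Δn_gas = 0 − 2 = -2, Q moves away from K toward the side with fewer gas moles, so the system shifts toward the side with more gas moles — to the left.
The net shift is to the left. A is a product, so its amount decreases.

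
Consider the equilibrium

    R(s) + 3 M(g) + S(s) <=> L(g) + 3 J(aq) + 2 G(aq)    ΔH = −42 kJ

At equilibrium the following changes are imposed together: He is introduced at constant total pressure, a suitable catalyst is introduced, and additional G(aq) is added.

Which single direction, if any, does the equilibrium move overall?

left

Adding inert gas at constant total pressure expands the volume and lowers every reacting partial pressure. With Δn_gas = 1 − 3 = -2, Q moves away from K toward the side with fewer gas moles, so the system shifts toward the side with more gas moles — to the left.
A catalyst speeds both forward and reverse rates equally; it changes neither Q nor K — no shift from this change.
Adding G (aq), a product, drives the reaction to the left.
Only the nonzero effect(s) matter; the net shift is to the left.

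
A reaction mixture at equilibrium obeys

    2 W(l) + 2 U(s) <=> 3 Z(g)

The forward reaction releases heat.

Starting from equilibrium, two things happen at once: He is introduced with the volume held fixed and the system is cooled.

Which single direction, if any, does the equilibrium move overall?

At constant volume, adding an inert gas leaves every reacting species' partial pressure unchanged, so Q is unchanged — no shift from this change.
The forward reaction is exothermic. Lowering T favours the exothermic direction — shift to the right.
Only the nonzero effect(s) matter; the net shift is to the right.

right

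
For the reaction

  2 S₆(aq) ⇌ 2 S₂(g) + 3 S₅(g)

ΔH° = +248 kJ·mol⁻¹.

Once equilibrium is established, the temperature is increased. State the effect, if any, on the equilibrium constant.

K depends on temperature via the van 't Hoff relation. The forward reaction is endothermic, so raising T increases K.

increases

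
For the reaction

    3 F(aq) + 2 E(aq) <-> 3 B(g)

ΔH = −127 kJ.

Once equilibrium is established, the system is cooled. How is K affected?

increases

K depends on temperature via the van 't Hoff relation. The forward reaction is exothermic, so lowering T increases K.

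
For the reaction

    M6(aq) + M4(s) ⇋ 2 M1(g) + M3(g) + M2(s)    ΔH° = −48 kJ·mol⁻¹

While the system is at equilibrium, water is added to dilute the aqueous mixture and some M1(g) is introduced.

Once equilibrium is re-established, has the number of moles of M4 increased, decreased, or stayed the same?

increases

Dilution lowers every aqueous concentration by the same factor. Δn_aq = 0 − 1 = -1, so the system shifts toward the side with more dissolved moles — to the left.
Adding M1 (g), a product, drives the reaction to the left.
The net shift is to the left. M4 is a reactant, so its amount increases.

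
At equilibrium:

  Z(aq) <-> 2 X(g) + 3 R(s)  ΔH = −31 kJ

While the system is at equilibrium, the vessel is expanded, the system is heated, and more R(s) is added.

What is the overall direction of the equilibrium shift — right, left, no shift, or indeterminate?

cannot be determined

Gas moles: reactants 0, products 2 (Δn_gas = +2). Expansion shifts the system toward the side with more moles of gas — to the right.
The forward reaction is exothermic. Raising T favours the endothermic direction — shift to the left.
R is a pure solid; its activity is 1 regardless of amount, so Q is unaffected — no shift from this change.
The individual effects push in opposite directions; without quantitative information the net direction cannot be determined.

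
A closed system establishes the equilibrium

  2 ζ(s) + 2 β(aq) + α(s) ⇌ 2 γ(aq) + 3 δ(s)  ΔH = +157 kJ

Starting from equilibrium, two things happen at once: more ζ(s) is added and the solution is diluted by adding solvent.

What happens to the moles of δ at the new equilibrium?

ζ is a pure solid; its activity is 1 regardless of amount, so Q is unaffected — no shift from this change.
Dilution scales every aqueous concentration by the same factor. Δn_aq = 2 − 2 = 0, so Q is unchanged — no shift.
No net shift occurs, so the amount of δ is unchanged.

unchanged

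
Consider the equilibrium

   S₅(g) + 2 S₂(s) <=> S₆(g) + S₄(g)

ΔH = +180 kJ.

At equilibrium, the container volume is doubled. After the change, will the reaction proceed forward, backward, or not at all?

right

Gas moles: reactants 1, products 2 (Δn_gas = +1). Expansion shifts the system toward the side with more moles of gas — to the right.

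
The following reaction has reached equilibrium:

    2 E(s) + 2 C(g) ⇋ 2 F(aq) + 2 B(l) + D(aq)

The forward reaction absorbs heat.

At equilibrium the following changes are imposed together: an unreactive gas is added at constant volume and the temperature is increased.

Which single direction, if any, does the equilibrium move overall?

right

At constant volume, adding an inert gas leaves every reacting species' partial pressure unchanged, so Q is unchanged — no shift from this change.
The forward reaction is endothermic. Raising T favours the endothermic direction — shift to the right.
Only the nonzero effect(s) matter; the net shift is to the right.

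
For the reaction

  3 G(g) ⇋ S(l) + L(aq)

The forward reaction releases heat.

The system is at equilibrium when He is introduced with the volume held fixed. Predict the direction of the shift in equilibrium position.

no shift

At constant volume, adding an inert gas leaves every reacting species' partial pressure unchanged, so Q is unchanged — no shift from this change.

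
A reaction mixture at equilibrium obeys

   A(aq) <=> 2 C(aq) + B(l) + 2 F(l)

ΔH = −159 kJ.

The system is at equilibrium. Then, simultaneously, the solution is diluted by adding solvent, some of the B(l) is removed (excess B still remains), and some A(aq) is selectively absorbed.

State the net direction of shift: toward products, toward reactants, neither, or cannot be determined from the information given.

Dilution lowers every aqueous concentration by the same factor. Δn_aq = 2 − 1 = +1, so the system shifts toward the side with more dissolved moles — to the right.
B is a pure liquid; its activity is 1 regardless of amount, so Q is unaffected — no shift from this change.
Removing A (aq), a reactant, drives the reaction to the left.
The individual effects push in opposite directions; without quantitative information the net direction cannot be determined.

cannot be determined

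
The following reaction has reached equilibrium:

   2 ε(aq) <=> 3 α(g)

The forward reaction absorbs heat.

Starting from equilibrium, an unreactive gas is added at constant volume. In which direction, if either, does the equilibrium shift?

no shift

At constant volume, adding an inert gas leaves every reacting species' partial pressure unchanged, so Q is unchanged — no shift from this change.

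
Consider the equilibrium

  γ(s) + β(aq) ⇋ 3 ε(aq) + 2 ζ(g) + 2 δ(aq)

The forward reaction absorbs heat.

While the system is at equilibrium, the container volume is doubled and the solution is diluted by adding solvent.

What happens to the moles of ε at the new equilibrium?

increases

Gas moles: reactants 0, products 2 (Δn_gas = +2). Expansion shifts the system toward the side with more moles of gas — to the right.
Dilution lowers every aqueous concentration by the same factor. Δn_aq = 5 − 1 = +4, so the system shifts toward the side with more dissolved moles — to the right.
The net shift is to the right. ε is a product, so its amount increases.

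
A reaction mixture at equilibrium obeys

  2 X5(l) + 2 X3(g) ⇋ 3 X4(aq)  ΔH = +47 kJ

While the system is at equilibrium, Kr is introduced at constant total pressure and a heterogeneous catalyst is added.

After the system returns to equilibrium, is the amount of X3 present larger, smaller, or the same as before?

Adding inert gas at constant total pressure expands the volume and lowers every reacting partial pressure. With Δn_gas = 0 − 2 = -2, Q moves away from K toward the side with fewer gas moles, so the system shifts toward the side with more gas moles — to the left.
A catalyst speeds both forward and reverse rates equally; it changes neither Q nor K — no shift from this change.
The net shift is to the left. X3 is a reactant, so its amount increases.

increases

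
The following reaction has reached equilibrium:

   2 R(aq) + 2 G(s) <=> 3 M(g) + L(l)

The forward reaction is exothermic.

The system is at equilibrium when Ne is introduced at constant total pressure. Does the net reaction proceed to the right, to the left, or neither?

Adding inert gas at constant total pressure expands the volume and lowers every reacting partial pressure. With Δn_gas = 3 − 0 = +3, Q moves away from K toward the side with fewer gas moles, so the system shifts toward the side with more gas moles — to the right.

right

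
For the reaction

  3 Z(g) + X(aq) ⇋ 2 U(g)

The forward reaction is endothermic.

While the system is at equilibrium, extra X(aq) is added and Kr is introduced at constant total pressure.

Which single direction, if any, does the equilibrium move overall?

Adding X (aq), a reactant, drives the reaction to the right.
Adding inert gas at constant total pressure expands the volume and lowers every reacting partial pressure. With Δn_gas = 2 − 3 = -1, Q moves away from K toward the side with fewer gas moles, so the system shifts toward the side with more gas moles — to the left.
The individual effects push in opposite directions; without quantitative information the net direction cannot be determined.

cannot be determined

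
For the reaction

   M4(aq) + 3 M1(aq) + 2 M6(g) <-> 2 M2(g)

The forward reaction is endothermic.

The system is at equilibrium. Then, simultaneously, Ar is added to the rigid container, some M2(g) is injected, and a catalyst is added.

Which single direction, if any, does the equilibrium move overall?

left

At constant volume, adding an inert gas leaves every reacting species' partial pressure unchanged, so Q is unchanged — no shift from this change.
Adding M2 (g), a product, drives the reaction to the left.
A catalyst speeds both forward and reverse rates equally; it changes neither Q nor K — no shift from this change.
Only the nonzero effect(s) matter; the net shift is to the left.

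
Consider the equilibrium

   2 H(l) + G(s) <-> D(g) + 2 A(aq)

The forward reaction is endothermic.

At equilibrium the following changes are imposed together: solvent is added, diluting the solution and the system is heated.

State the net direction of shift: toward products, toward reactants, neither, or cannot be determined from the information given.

right

Dilution lowers every aqueous concentration by the same factor. Δn_aq = 2 − 0 = +2, so the system shifts toward the side with more dissolved moles — to the right.
The forward reaction is endothermic. Raising T favours the endothermic direction — shift to the right.
All effects act in the same direction — net shift to the right.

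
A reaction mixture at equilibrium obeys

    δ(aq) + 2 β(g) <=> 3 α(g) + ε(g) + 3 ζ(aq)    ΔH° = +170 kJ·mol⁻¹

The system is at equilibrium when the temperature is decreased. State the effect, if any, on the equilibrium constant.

K depends on temperature via the van 't Hoff relation. The forward reaction is endothermic, so lowering T decreases K.

decreases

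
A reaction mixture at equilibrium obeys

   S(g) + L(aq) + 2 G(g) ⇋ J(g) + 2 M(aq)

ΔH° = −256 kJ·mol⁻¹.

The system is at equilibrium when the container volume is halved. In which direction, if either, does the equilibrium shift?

right

Gas moles: reactants 3, products 1 (Δn_gas = -2). Compression shifts the system toward the side with fewer moles of gas — to the right.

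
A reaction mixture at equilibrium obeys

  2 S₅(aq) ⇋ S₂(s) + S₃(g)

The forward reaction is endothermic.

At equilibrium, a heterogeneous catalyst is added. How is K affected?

The equilibrium constant depends only on temperature. This perturbation changes neither the position of equilibrium nor K.

unchanged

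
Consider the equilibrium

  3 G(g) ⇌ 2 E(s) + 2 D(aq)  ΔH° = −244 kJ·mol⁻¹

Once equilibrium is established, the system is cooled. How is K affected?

K depends on temperature via the van 't Hoff relation. The forward reaction is exothermic, so lowering T increases K.

increases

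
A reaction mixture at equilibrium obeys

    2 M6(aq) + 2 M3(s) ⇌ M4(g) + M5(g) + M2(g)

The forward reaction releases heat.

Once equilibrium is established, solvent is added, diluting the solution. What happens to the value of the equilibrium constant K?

unchanged

The equilibrium constant depends only on temperature. This perturbation may move the position of equilibrium, but since T is unchanged, K itself is unchanged.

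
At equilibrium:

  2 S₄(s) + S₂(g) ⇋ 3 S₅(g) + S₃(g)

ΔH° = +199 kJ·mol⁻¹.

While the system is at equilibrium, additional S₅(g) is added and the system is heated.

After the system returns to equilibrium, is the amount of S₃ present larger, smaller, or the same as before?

Adding S₅ (g), a product, drives the reaction to the left.
The forward reaction is endothermic. Raising T favours the endothermic direction — shift to the right.
The two effects oppose each other, so the net shift — and hence the change in S₃ — cannot be determined from the given information.

cannot be determined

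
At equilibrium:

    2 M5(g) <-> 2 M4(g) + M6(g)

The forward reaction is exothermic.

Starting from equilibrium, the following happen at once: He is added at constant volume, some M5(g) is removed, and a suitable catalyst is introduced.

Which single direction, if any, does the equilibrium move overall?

left

At constant volume, adding an inert gas leaves every reacting species' partial pressure unchanged, so Q is unchanged — no shift from this change.
Removing M5 (g), a reactant, drives the reaction to the left.
A catalyst speeds both forward and reverse rates equally; it changes neither Q nor K — no shift from this change.
Only the nonzero effect(s) matter; the net shift is to the left.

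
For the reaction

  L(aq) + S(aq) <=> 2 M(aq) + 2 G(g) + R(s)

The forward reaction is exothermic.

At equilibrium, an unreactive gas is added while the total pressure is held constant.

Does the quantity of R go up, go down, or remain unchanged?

increases

Adding inert gas at constant total pressure expands the volume and lowers every reacting partial pressure. With Δn_gas = 2 − 0 = +2, Q moves away from K toward the side with fewer gas moles, so the system shifts toward the side with more gas moles — to the right.
The net shift is to the right. R is a product, so its amount increases.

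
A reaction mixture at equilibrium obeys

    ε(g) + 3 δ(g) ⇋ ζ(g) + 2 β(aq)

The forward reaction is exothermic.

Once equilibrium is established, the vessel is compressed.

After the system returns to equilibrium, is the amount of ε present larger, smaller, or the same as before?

Gas moles: reactants 4, products 1 (Δn_gas = -3). Compression shifts the system toward the side with fewer moles of gas — to the right.
The net shift is to the right. ε is a reactant, so its amount decreases.

decreases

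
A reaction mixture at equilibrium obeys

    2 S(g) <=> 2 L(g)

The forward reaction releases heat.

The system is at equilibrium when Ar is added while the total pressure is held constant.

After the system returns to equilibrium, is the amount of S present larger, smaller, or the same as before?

unchanged

Adding inert gas at constant total pressure expands the volume, scaling every reacting partial pressure by the same factor. Δn_gas = 2 − 2 = 0, so Q is unchanged — no shift.
No net shift occurs, so the amount of S is unchanged.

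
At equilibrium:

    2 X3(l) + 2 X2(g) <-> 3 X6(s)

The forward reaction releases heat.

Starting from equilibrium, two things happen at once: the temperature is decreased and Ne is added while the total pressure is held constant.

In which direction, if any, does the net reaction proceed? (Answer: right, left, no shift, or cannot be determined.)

cannot be determined

The forward reaction is exothermic. Lowering T favours the exothermic direction — shift to the right.
Adding inert gas at constant total pressure expands the volume and lowers every reacting partial pressure. With Δn_gas = 0 − 2 = -2, Q moves away from K toward the side with fewer gas moles, so the system shifts toward the side with more gas moles — to the left.
The individual effects push in opposite directions; without quantitative information the net direction cannot be determined.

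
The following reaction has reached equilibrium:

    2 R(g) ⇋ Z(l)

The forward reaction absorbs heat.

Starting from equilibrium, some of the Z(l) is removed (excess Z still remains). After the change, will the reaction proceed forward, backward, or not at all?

Z is a pure liquid; its activity is 1 regardless of amount, so Q is unaffected — no shift from this change.

no shift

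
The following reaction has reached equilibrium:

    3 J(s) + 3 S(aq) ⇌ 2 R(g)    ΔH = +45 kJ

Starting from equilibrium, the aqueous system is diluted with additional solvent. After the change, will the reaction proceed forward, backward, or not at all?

left

Dilution lowers every aqueous concentration by the same factor. Δn_aq = 0 − 3 = -3, so the system shifts toward the side with more dissolved moles — to the left.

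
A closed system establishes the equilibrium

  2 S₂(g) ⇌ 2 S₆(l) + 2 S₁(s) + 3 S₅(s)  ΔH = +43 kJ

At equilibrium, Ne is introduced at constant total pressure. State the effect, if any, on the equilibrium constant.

The equilibrium constant depends only on temperature. This perturbation may move the position of equilibrium, but since T is unchanged, K itself is unchanged.

unchanged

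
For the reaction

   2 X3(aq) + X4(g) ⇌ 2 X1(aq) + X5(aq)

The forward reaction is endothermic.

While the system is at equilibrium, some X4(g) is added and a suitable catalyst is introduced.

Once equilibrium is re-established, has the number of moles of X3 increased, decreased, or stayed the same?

Adding X4 (g), a reactant, drives the reaction to the right.
A catalyst speeds both forward and reverse rates equally; it changes neither Q nor K — no shift from this change.
The net shift is to the right. X3 is a reactant, so its amount decreases.

decreases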